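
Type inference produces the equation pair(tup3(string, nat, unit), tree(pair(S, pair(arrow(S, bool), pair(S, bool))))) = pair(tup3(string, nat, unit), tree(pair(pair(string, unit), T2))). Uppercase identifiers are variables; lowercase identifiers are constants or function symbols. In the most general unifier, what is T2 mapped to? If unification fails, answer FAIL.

Decompose pair/2: tup3(string, nat, unit) = tup3(string, nat, unit),  tree(pair(S, pair(arrow(S, bool), pair(S, bool)))) = tree(pair(pair(string, unit), T2)).
Delete trivial equation tup3(string, nat, unit) = tup3(string, nat, unit).
Decompose tree/1: pair(S, pair(arrow(S, bool), pair(S, bool))) = pair(pair(string, unit), T2).
Decompose pair/2: S = pair(string, unit),  pair(arrow(S, bool), pair(S, bool)) = T2.
Bind S := pair(string, unit); substituting into the remaining equation gives: pair(arrow(pair(string, unit), bool), pair(pair(string, unit), bool)) = T2.
Bind T2 := pair(arrow(pair(string, unit), bool), pair(pair(string, unit), bool)).
MGU = { S := pair(string, unit), T2 := pair(arrow(pair(string, unit), bool), pair(pair(string, unit), bool)) }, so T2 := pair(arrow(pair(string, unit), bool), pair(pair(string, unit), bool)).

pair(arrow(pair(string, unit), bool), pair(pair(string, unit), bool))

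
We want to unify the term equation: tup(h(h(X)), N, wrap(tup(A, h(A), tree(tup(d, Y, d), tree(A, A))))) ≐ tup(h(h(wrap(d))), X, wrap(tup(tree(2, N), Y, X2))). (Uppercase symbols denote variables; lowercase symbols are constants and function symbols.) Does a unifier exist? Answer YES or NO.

Decompose tup/3: h(h(X)) ≐ h(h(wrap(d))),  N ≐ X,  wrap(tup(A, h(A), tree(tup(d, Y, d), tree(A, A)))) ≐ wrap(tup(tree(2, N), Y, X2)).
Decompose h/1: h(X) ≐ h(wrap(d)).
Decompose h/1: X ≐ wrap(d).
Bind X := wrap(d); substituting into the one remaining equation that mentions X gives: N ≐ wrap(d).
Bind N := wrap(d); substituting into the remaining equation gives: wrap(tup(A, h(A), tree(tup(d, Y, d), tree(A, A)))) ≐ wrap(tup(tree(2, wrap(d)), Y, X2)).
Decompose wrap/1: tup(A, h(A), tree(tup(d, Y, d), tree(A, A))) ≐ tup(tree(2, wrap(d)), Y, X2).
Decompose tup/3: A ≐ tree(2, wrap(d)),  h(A) ≐ Y,  tree(tup(d, Y, d), tree(A, A)) ≐ X2.
Bind A := tree(2, wrap(d)); substituting into the remaining equations gives: h(tree(2, wrap(d))) ≐ Y,  tree(tup(d, Y, d), tree(tree(2, wrap(d)), tree(2, wrap(d)))) ≐ X2.
Bind Y := h(tree(2, wrap(d))); substituting into the remaining equation gives: tree(tup(d, h(tree(2, wrap(d))), d), tree(tree(2, wrap(d)), tree(2, wrap(d)))) ≐ X2.
Bind X2 := tree(tup(d, h(tree(2, wrap(d))), d), tree(tree(2, wrap(d)), tree(2, wrap(d)))).
No equations remain and no clash or occurs-check failure arose, so a unifier exists.

YES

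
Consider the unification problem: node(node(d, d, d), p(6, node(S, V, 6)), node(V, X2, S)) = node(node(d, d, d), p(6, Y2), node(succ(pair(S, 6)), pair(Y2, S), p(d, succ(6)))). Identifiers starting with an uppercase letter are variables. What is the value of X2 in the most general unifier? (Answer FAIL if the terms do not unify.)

pair(node(p(d, succ(6)), succ(pair(p(d, succ(6)), 6)), 6), p(d, succ(6)))

Decompose node/3: node(d, d, d) = node(d, d, d),  p(6, node(S, V, 6)) = p(6, Y2),  node(V, X2, S) = node(succ(pair(S, 6)), pair(Y2, S), p(d, succ(6))).
Delete trivial equation node(d, d, d) = node(d, d, d).
Decompose p/2: 6 = 6,  node(S, V, 6) = Y2.
Delete trivial equation 6 = 6.
Bind Y2 := node(S, V, 6); substituting into the remaining equation gives: node(V, X2, S) = node(succ(pair(S, 6)), pair(node(S, V, 6), S), p(d, succ(6))).
Decompose node/3: V = succ(pair(S, 6)),  X2 = pair(node(S, V, 6), S),  S = p(d, succ(6)).
Bind V := succ(pair(S, 6)); substituting into the one remaining equation that mentions V gives: X2 = pair(node(S, succ(pair(S, 6)), 6), S). Substituting into the earlier binding gives Y2 := node(S, succ(pair(S, 6)), 6).
Bind X2 := pair(node(S, succ(pair(S, 6)), 6), S); no other remaining equation mentions X2.
Bind S := p(d, succ(6)). Substituting into the earlier bindings gives Y2 := node(p(d, succ(6)), succ(pair(p(d, succ(6)), 6)), 6), V := succ(pair(p(d, succ(6)), 6)), X2 := pair(node(p(d, succ(6)), succ(pair(p(d, succ(6)), 6)), 6), p(d, succ(6))).
MGU = { Y2 ↦ node(p(d, succ(6)), succ(pair(p(d, succ(6)), 6)), 6), V ↦ succ(pair(p(d, succ(6)), 6)), X2 ↦ pair(node(p(d, succ(6)), succ(pair(p(d, succ(6)), 6)), 6), p(d, succ(6))), S ↦ p(d, succ(6)) }, so X2 ↦ pair(node(p(d, succ(6)), succ(pair(p(d, succ(6)), 6)), 6), p(d, succ(6))).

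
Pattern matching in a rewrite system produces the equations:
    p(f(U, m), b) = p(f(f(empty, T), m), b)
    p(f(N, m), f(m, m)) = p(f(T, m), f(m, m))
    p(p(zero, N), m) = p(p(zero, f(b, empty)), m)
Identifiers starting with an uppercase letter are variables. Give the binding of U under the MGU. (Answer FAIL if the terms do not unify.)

f(empty, f(b, empty))

Decompose p/2: f(U, m) = f(f(empty, T), m),  b = b.
Decompose f/2: U = f(empty, T),  m = m.
Bind U := f(empty, T); no other remaining equation mentions U.
Delete trivial equation m = m.
Delete trivial equation b = b.
Decompose p/2: f(N, m) = f(T, m),  f(m, m) = f(m, m).
Decompose f/2: N = T,  m = m.
Bind N := T; substituting into the one remaining equation that mentions N gives: p(p(zero, T), m) = p(p(zero, f(b, empty)), m).
Delete trivial equation m = m.
Delete trivial equation f(m, m) = f(m, m).
Decompose p/2: p(zero, T) = p(zero, f(b, empty)),  m = m.
Decompose p/2: zero = zero,  T = f(b, empty).
Delete trivial equation zero = zero.
Bind T := f(b, empty); no other remaining equation mentions T. Substituting into the earlier bindings gives U := f(empty, f(b, empty)), N := f(b, empty).
Delete trivial equation m = m.
MGU = { U ↦ f(empty, f(b, empty)), N ↦ f(b, empty), T ↦ f(b, empty) }, so U ↦ f(empty, f(b, empty)).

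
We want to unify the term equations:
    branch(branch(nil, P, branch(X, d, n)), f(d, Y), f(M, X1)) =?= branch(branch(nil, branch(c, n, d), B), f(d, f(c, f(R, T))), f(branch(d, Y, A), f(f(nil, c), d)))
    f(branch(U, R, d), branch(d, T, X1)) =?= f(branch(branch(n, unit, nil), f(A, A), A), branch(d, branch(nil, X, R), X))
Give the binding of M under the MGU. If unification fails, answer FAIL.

Decompose branch/3: branch(nil, P, branch(X, d, n)) =?= branch(nil, branch(c, n, d), B),  f(d, Y) =?= f(d, f(c, f(R, T))),  f(M, X1) =?= f(branch(d, Y, A), f(f(nil, c), d)).
Decompose branch/3: nil =?= nil,  P =?= branch(c, n, d),  branch(X, d, n) =?= B.
Delete trivial equation nil =?= nil.
Bind P := branch(c, n, d); no other remaining equation mentions P.
Bind B := branch(X, d, n); no other remaining equation mentions B.
Decompose f/2: d =?= d,  Y =?= f(c, f(R, T)).
Delete trivial equation d =?= d.
Bind Y := f(c, f(R, T)); substituting into the one remaining equation that mentions Y gives: f(M, X1) =?= f(branch(d, f(c, f(R, T)), A), f(f(nil, c), d)).
Decompose f/2: M =?= branch(d, f(c, f(R, T)), A),  X1 =?= f(f(nil, c), d).
Bind M := branch(d, f(c, f(R, T)), A); no other remaining equation mentions M.
Bind X1 := f(f(nil, c), d); substituting into the remaining equation gives: f(branch(U, R, d), branch(d, T, f(f(nil, c), d))) =?= f(branch(branch(n, unit, nil), f(A, A), A), branch(d, branch(nil, X, R), X)).
Decompose f/2: branch(U, R, d) =?= branch(branch(n, unit, nil), f(A, A), A),  branch(d, T, f(f(nil, c), d)) =?= branch(d, branch(nil, X, R), X).
Decompose branch/3: U =?= branch(n, unit, nil),  R =?= f(A, A),  d =?= A.
Bind U := branch(n, unit, nil); no other remaining equation mentions U.
Bind R := f(A, A); substituting into the one remaining equation that mentions R gives: branch(d, T, f(f(nil, c), d)) =?= branch(d, branch(nil, X, f(A, A)), X). Substituting into the earlier bindings gives Y := f(c, f(f(A, A), T)), M := branch(d, f(c, f(f(A, A), T)), A).
Bind A := d; substituting into the remaining equation gives: branch(d, T, f(f(nil, c), d)) =?= branch(d, branch(nil, X, f(d, d)), X). Substituting into the earlier bindings gives Y := f(c, f(f(d, d), T)), M := branch(d, f(c, f(f(d, d), T)), d), R := f(d, d).
Decompose branch/3: d =?= d,  T =?= branch(nil, X, f(d, d)),  f(f(nil, c), d) =?= X.
Delete trivial equation d =?= d.
Bind T := branch(nil, X, f(d, d)); no other remaining equation mentions T. Substituting into the earlier bindings gives Y := f(c, f(f(d, d), branch(nil, X, f(d, d)))), M := branch(d, f(c, f(f(d, d), branch(nil, X, f(d, d)))), d).
Bind X := f(f(nil, c), d). Substituting into the earlier bindings gives B := branch(f(f(nil, c), d), d, n), Y := f(c, f(f(d, d), branch(nil, f(f(nil, c), d), f(d, d)))), M := branch(d, f(c, f(f(d, d), branch(nil, f(f(nil, c), d), f(d, d)))), d), T := branch(nil, f(f(nil, c), d), f(d, d)).
MGU = { P -> branch(c, n, d), B -> branch(f(f(nil, c), d), d, n), Y -> f(c, f(f(d, d), branch(nil, f(f(nil, c), d), f(d, d)))), M -> branch(d, f(c, f(f(d, d), branch(nil, f(f(nil, c), d), f(d, d)))), d), X1 -> f(f(nil, c), d), U -> branch(n, unit, nil), R -> f(d, d), A -> d, T -> branch(nil, f(f(nil, c), d), f(d, d)), X -> f(f(nil, c), d) }, so M -> branch(d, f(c, f(f(d, d), branch(nil, f(f(nil, c), d), f(d, d)))), d).

branch(d, f(c, f(f(d, d), branch(nil, f(f(nil, c), d), f(d, d)))), d)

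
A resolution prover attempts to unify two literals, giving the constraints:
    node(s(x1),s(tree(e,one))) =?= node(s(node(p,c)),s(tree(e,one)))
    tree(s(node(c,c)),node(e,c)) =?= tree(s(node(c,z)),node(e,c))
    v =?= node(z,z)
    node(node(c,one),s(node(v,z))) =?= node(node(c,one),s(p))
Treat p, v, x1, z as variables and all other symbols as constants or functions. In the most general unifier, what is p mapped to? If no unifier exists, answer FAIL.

node(node(c,c),c)

Decompose node/2: s(x1) =?= s(node(p,c)),  s(tree(e,one)) =?= s(tree(e,one)).
Decompose s/1: x1 =?= node(p,c).
Bind x1 := node(p,c); no other remaining equation mentions x1.
Delete trivial equation s(tree(e,one)) =?= s(tree(e,one)).
Decompose tree/2: s(node(c,c)) =?= s(node(c,z)),  node(e,c) =?= node(e,c).
Decompose s/1: node(c,c) =?= node(c,z).
Decompose node/2: c =?= c,  c =?= z.
Delete trivial equation c =?= c.
Bind z := c; substituting into the 2 remaining equations that mention z gives: v =?= node(c,c),  node(node(c,one),s(node(v,c))) =?= node(node(c,one),s(p)).
Delete trivial equation node(e,c) =?= node(e,c).
Bind v := node(c,c); substituting into the remaining equation gives: node(node(c,one),s(node(node(c,c),c))) =?= node(node(c,one),s(p)).
Decompose node/2: node(c,one) =?= node(c,one),  s(node(node(c,c),c)) =?= s(p).
Delete trivial equation node(c,one) =?= node(c,one).
Decompose s/1: node(node(c,c),c) =?= p.
Bind p := node(node(c,c),c). Substituting into the earlier binding gives x1 := node(node(node(c,c),c),c).
MGU = { x1 -> node(node(node(c,c),c),c), z -> c, v -> node(c,c), p -> node(node(c,c),c) }, so p -> node(node(c,c),c).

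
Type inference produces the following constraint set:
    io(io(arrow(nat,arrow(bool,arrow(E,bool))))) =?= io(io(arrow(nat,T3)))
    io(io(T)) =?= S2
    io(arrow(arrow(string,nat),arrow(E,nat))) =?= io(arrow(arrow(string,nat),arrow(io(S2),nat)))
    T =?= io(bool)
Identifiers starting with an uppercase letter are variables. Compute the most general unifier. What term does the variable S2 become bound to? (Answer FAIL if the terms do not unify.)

io(io(io(bool)))

Decompose io/1: io(arrow(nat,arrow(bool,arrow(E,bool)))) =?= io(arrow(nat,T3)).
Decompose io/1: arrow(nat,arrow(bool,arrow(E,bool))) =?= arrow(nat,T3).
Decompose arrow/2: nat =?= nat,  arrow(bool,arrow(E,bool)) =?= T3.
Delete trivial equation nat =?= nat.
Bind T3 := arrow(bool,arrow(E,bool)); no other remaining equation mentions T3.
Bind S2 := io(io(T)); substituting into the one remaining equation that mentions S2 gives: io(arrow(arrow(string,nat),arrow(E,nat))) =?= io(arrow(arrow(string,nat),arrow(io(io(io(T))),nat))).
Decompose io/1: arrow(arrow(string,nat),arrow(E,nat)) =?= arrow(arrow(string,nat),arrow(io(io(io(T))),nat)).
Decompose arrow/2: arrow(string,nat) =?= arrow(string,nat),  arrow(E,nat) =?= arrow(io(io(io(T))),nat).
Delete trivial equation arrow(string,nat) =?= arrow(string,nat).
Decompose arrow/2: E =?= io(io(io(T))),  nat =?= nat.
Bind E := io(io(io(T))); no other remaining equation mentions E. Substituting into the earlier binding gives T3 := arrow(bool,arrow(io(io(io(T))),bool)).
Delete trivial equation nat =?= nat.
Bind T := io(bool). Substituting into the earlier bindings gives T3 := arrow(bool,arrow(io(io(io(io(bool)))),bool)), S2 := io(io(io(bool))), E := io(io(io(io(bool)))).
MGU = { T3 -> arrow(bool,arrow(io(io(io(io(bool)))),bool)), S2 -> io(io(io(bool))), E -> io(io(io(io(bool)))), T -> io(bool) }, so S2 -> io(io(io(bool))).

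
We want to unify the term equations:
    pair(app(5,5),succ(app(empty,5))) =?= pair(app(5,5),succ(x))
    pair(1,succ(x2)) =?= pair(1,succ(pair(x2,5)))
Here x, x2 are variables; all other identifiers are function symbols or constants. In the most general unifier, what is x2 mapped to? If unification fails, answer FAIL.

FAIL

Decompose pair/2: app(5,5) =?= app(5,5),  succ(app(empty,5)) =?= succ(x).
Delete trivial equation app(5,5) =?= app(5,5).
Decompose succ/1: app(empty,5) =?= x.
Bind x := app(empty,5); no other remaining equation mentions x.
Decompose pair/2: 1 =?= 1,  succ(x2) =?= succ(pair(x2,5)).
Delete trivial equation 1 =?= 1.
Decompose succ/1: x2 =?= pair(x2,5).
Occurs check fails: x2 occurs in pair(x2,5); the equation x2 =?= pair(x2,5) has no finite solution.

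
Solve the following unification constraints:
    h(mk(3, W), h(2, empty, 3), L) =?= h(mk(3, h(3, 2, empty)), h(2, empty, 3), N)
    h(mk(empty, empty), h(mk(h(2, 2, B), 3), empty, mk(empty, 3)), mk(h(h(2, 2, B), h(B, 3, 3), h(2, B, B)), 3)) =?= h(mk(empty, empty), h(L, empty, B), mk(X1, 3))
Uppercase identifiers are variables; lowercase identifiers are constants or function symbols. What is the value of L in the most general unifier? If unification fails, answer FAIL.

mk(h(2, 2, mk(empty, 3)), 3)

Decompose h/3: mk(3, W) =?= mk(3, h(3, 2, empty)),  h(2, empty, 3) =?= h(2, empty, 3),  L =?= N.
Decompose mk/2: 3 =?= 3,  W =?= h(3, 2, empty).
Delete trivial equation 3 =?= 3.
Bind W := h(3, 2, empty); no other remaining equation mentions W.
Delete trivial equation h(2, empty, 3) =?= h(2, empty, 3).
Bind L := N; substituting into the remaining equation gives: h(mk(empty, empty), h(mk(h(2, 2, B), 3), empty, mk(empty, 3)), mk(h(h(2, 2, B), h(B, 3, 3), h(2, B, B)), 3)) =?= h(mk(empty, empty), h(N, empty, B), mk(X1, 3)).
Decompose h/3: mk(empty, empty) =?= mk(empty, empty),  h(mk(h(2, 2, B), 3), empty, mk(empty, 3)) =?= h(N, empty, B),  mk(h(h(2, 2, B), h(B, 3, 3), h(2, B, B)), 3) =?= mk(X1, 3).
Delete trivial equation mk(empty, empty) =?= mk(empty, empty).
Decompose h/3: mk(h(2, 2, B), 3) =?= N,  empty =?= empty,  mk(empty, 3) =?= B.
Bind N := mk(h(2, 2, B), 3); no other remaining equation mentions N. Substituting into the earlier binding gives L := mk(h(2, 2, B), 3).
Delete trivial equation empty =?= empty.
Bind B := mk(empty, 3); substituting into the remaining equation gives: mk(h(h(2, 2, mk(empty, 3)), h(mk(empty, 3), 3, 3), h(2, mk(empty, 3), mk(empty, 3))), 3) =?= mk(X1, 3). Substituting into the earlier bindings gives L := mk(h(2, 2, mk(empty, 3)), 3), N := mk(h(2, 2, mk(empty, 3)), 3).
Decompose mk/2: h(h(2, 2, mk(empty, 3)), h(mk(empty, 3), 3, 3), h(2, mk(empty, 3), mk(empty, 3))) =?= X1,  3 =?= 3.
Bind X1 := h(h(2, 2, mk(empty, 3)), h(mk(empty, 3), 3, 3), h(2, mk(empty, 3), mk(empty, 3))); no other remaining equation mentions X1.
Delete trivial equation 3 =?= 3.
MGU = { W -> h(3, 2, empty), L -> mk(h(2, 2, mk(empty, 3)), 3), N -> mk(h(2, 2, mk(empty, 3)), 3), B -> mk(empty, 3), X1 -> h(h(2, 2, mk(empty, 3)), h(mk(empty, 3), 3, 3), h(2, mk(empty, 3), mk(empty, 3))) }, so L -> mk(h(2, 2, mk(empty, 3)), 3).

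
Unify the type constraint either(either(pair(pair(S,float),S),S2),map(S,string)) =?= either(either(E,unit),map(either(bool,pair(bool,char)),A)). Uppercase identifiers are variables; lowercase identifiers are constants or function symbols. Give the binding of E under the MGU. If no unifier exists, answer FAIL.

Decompose either/2: either(pair(pair(S,float),S),S2) =?= either(E,unit),  map(S,string) =?= map(either(bool,pair(bool,char)),A).
Decompose either/2: pair(pair(S,float),S) =?= E,  S2 =?= unit.
Bind E := pair(pair(S,float),S); no other remaining equation mentions E.
Bind S2 := unit; no other remaining equation mentions S2.
Decompose map/2: S =?= either(bool,pair(bool,char)),  string =?= A.
Bind S := either(bool,pair(bool,char)); no other remaining equation mentions S. Substituting into the earlier binding gives E := pair(pair(either(bool,pair(bool,char)),float),either(bool,pair(bool,char))).
Bind A := string.
MGU = { E ↦ pair(pair(either(bool,pair(bool,char)),float),either(bool,pair(bool,char))), S2 ↦ unit, S ↦ either(bool,pair(bool,char)), A ↦ string }, so E ↦ pair(pair(either(bool,pair(bool,char)),float),either(bool,pair(bool,char))).

pair(pair(either(bool,pair(bool,char)),float),either(bool,pair(bool,char)))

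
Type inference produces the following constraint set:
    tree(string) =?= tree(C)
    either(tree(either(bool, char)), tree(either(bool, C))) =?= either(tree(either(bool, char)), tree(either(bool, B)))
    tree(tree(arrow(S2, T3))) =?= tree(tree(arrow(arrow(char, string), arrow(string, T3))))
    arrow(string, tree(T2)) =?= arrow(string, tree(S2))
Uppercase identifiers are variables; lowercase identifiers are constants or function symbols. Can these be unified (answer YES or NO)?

Decompose tree/1: string =?= C.
Bind C := string; substituting into the one remaining equation that mentions C gives: either(tree(either(bool, char)), tree(either(bool, string))) =?= either(tree(either(bool, char)), tree(either(bool, B))).
Decompose either/2: tree(either(bool, char)) =?= tree(either(bool, char)),  tree(either(bool, string)) =?= tree(either(bool, B)).
Delete trivial equation tree(either(bool, char)) =?= tree(either(bool, char)).
Decompose tree/1: either(bool, string) =?= either(bool, B).
Decompose either/2: bool =?= bool,  string =?= B.
Delete trivial equation bool =?= bool.
Bind B := string; no other remaining equation mentions B.
Decompose tree/1: tree(arrow(S2, T3)) =?= tree(arrow(arrow(char, string), arrow(string, T3))).
Decompose tree/1: arrow(S2, T3) =?= arrow(arrow(char, string), arrow(string, T3)).
Decompose arrow/2: S2 =?= arrow(char, string),  T3 =?= arrow(string, T3).
Bind S2 := arrow(char, string); substituting into the one remaining equation that mentions S2 gives: arrow(string, tree(T2)) =?= arrow(string, tree(arrow(char, string))).
Occurs check fails: T3 occurs in arrow(string, T3); the equation T3 =?= arrow(string, T3) has no finite solution.

NO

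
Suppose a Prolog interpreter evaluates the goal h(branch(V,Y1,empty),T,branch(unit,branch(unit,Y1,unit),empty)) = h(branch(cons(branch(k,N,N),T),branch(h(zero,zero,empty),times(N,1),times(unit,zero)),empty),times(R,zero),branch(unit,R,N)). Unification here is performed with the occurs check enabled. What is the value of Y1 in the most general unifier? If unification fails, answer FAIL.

Decompose h/3: branch(V,Y1,empty) = branch(cons(branch(k,N,N),T),branch(h(zero,zero,empty),times(N,1),times(unit,zero)),empty),  T = times(R,zero),  branch(unit,branch(unit,Y1,unit),empty) = branch(unit,R,N).
Decompose branch/3: V = cons(branch(k,N,N),T),  Y1 = branch(h(zero,zero,empty),times(N,1),times(unit,zero)),  empty = empty.
Bind V := cons(branch(k,N,N),T); no other remaining equation mentions V.
Bind Y1 := branch(h(zero,zero,empty),times(N,1),times(unit,zero)); substituting into the one remaining equation that mentions Y1 gives: branch(unit,branch(unit,branch(h(zero,zero,empty),times(N,1),times(unit,zero)),unit),empty) = branch(unit,R,N).
Delete trivial equation empty = empty.
Bind T := times(R,zero); no other remaining equation mentions T. Substituting into the earlier binding gives V := cons(branch(k,N,N),times(R,zero)).
Decompose branch/3: unit = unit,  branch(unit,branch(h(zero,zero,empty),times(N,1),times(unit,zero)),unit) = R,  empty = N.
Delete trivial equation unit = unit.
Bind R := branch(unit,branch(h(zero,zero,empty),times(N,1),times(unit,zero)),unit); no other remaining equation mentions R. Substituting into the earlier bindings gives V := cons(branch(k,N,N),times(branch(unit,branch(h(zero,zero,empty),times(N,1),times(unit,zero)),unit),zero)), T := times(branch(unit,branch(h(zero,zero,empty),times(N,1),times(unit,zero)),unit),zero).
Bind N := empty. Substituting into the earlier bindings gives V := cons(branch(k,empty,empty),times(branch(unit,branch(h(zero,zero,empty),times(empty,1),times(unit,zero)),unit),zero)), Y1 := branch(h(zero,zero,empty),times(empty,1),times(unit,zero)), T := times(branch(unit,branch(h(zero,zero,empty),times(empty,1),times(unit,zero)),unit),zero), R := branch(unit,branch(h(zero,zero,empty),times(empty,1),times(unit,zero)),unit).
MGU = { V ↦ cons(branch(k,empty,empty),times(branch(unit,branch(h(zero,zero,empty),times(empty,1),times(unit,zero)),unit),zero)), Y1 ↦ branch(h(zero,zero,empty),times(empty,1),times(unit,zero)), T ↦ times(branch(unit,branch(h(zero,zero,empty),times(empty,1),times(unit,zero)),unit),zero), R ↦ branch(unit,branch(h(zero,zero,empty),times(empty,1),times(unit,zero)),unit), N ↦ empty }, so Y1 ↦ branch(h(zero,zero,empty),times(empty,1),times(unit,zero)).

branch(h(zero,zero,empty),times(empty,1),times(unit,zero))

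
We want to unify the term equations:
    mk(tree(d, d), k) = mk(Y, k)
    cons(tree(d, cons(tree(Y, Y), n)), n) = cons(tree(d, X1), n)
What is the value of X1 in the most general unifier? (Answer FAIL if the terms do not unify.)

cons(tree(tree(d, d), tree(d, d)), n)

Decompose mk/2: tree(d, d) = Y,  k = k.
Bind Y := tree(d, d); substituting into the one remaining equation that mentions Y gives: cons(tree(d, cons(tree(tree(d, d), tree(d, d)), n)), n) = cons(tree(d, X1), n).
Delete trivial equation k = k.
Decompose cons/2: tree(d, cons(tree(tree(d, d), tree(d, d)), n)) = tree(d, X1),  n = n.
Decompose tree/2: d = d,  cons(tree(tree(d, d), tree(d, d)), n) = X1.
Delete trivial equation d = d.
Bind X1 := cons(tree(tree(d, d), tree(d, d)), n); no other remaining equation mentions X1.
Delete trivial equation n = n.
MGU = { Y -> tree(d, d), X1 -> cons(tree(tree(d, d), tree(d, d)), n) }, so X1 -> cons(tree(tree(d, d), tree(d, d)), n).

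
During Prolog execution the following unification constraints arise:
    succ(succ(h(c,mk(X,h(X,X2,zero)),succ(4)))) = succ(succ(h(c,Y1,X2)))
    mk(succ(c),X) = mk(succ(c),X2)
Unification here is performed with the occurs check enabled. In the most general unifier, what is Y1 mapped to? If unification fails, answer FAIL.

Decompose succ/1: succ(h(c,mk(X,h(X,X2,zero)),succ(4))) = succ(h(c,Y1,X2)).
Decompose succ/1: h(c,mk(X,h(X,X2,zero)),succ(4)) = h(c,Y1,X2).
Decompose h/3: c = c,  mk(X,h(X,X2,zero)) = Y1,  succ(4) = X2.
Delete trivial equation c = c.
Bind Y1 := mk(X,h(X,X2,zero)); no other remaining equation mentions Y1.
Bind X2 := succ(4); substituting into the remaining equation gives: mk(succ(c),X) = mk(succ(c),succ(4)). Substituting into the earlier binding gives Y1 := mk(X,h(X,succ(4),zero)).
Decompose mk/2: succ(c) = succ(c),  X = succ(4).
Delete trivial equation succ(c) = succ(c).
Bind X := succ(4). Substituting into the earlier binding gives Y1 := mk(succ(4),h(succ(4),succ(4),zero)).
MGU = { Y1 -> mk(succ(4),h(succ(4),succ(4),zero)), X2 -> succ(4), X -> succ(4) }, so Y1 -> mk(succ(4),h(succ(4),succ(4),zero)).

mk(succ(4),h(succ(4),succ(4),zero))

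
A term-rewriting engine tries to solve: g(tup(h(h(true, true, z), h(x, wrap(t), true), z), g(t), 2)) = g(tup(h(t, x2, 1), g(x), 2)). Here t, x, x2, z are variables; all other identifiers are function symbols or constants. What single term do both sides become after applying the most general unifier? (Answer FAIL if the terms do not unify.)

g(tup(h(h(true, true, 1), h(h(true, true, 1), wrap(h(true, true, 1)), true), 1), g(h(true, true, 1)), 2))

Decompose g/1: tup(h(h(true, true, z), h(x, wrap(t), true), z), g(t), 2) = tup(h(t, x2, 1), g(x), 2).
Decompose tup/3: h(h(true, true, z), h(x, wrap(t), true), z) = h(t, x2, 1),  g(t) = g(x),  2 = 2.
Decompose h/3: h(true, true, z) = t,  h(x, wrap(t), true) = x2,  z = 1.
Bind t := h(true, true, z); substituting into the 2 remaining equations that mention t gives: h(x, wrap(h(true, true, z)), true) = x2,  g(h(true, true, z)) = g(x).
Bind x2 := h(x, wrap(h(true, true, z)), true); no other remaining equation mentions x2.
Bind z := 1; substituting into the one remaining equation that mentions z gives: g(h(true, true, 1)) = g(x). Substituting into the earlier bindings gives t := h(true, true, 1), x2 := h(x, wrap(h(true, true, 1)), true).
Decompose g/1: h(true, true, 1) = x.
Bind x := h(true, true, 1); no other remaining equation mentions x. Substituting into the earlier binding gives x2 := h(h(true, true, 1), wrap(h(true, true, 1)), true).
Delete trivial equation 2 = 2.
Applying the MGU to either side gives g(tup(h(h(true, true, 1), h(h(true, true, 1), wrap(h(true, true, 1)), true), 1), g(h(true, true, 1)), 2)).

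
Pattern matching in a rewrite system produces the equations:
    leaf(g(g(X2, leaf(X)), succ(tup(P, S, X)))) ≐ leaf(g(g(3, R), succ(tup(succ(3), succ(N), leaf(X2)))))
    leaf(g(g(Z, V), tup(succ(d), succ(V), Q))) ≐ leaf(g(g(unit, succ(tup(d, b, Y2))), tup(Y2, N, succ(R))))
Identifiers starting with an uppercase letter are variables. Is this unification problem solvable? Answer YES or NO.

Decompose leaf/1: g(g(X2, leaf(X)), succ(tup(P, S, X))) ≐ g(g(3, R), succ(tup(succ(3), succ(N), leaf(X2)))).
Decompose g/2: g(X2, leaf(X)) ≐ g(3, R),  succ(tup(P, S, X)) ≐ succ(tup(succ(3), succ(N), leaf(X2))).
Decompose g/2: X2 ≐ 3,  leaf(X) ≐ R.
Bind X2 := 3; substituting into the one remaining equation that mentions X2 gives: succ(tup(P, S, X)) ≐ succ(tup(succ(3), succ(N), leaf(3))).
Bind R := leaf(X); substituting into the one remaining equation that mentions R gives: leaf(g(g(Z, V), tup(succ(d), succ(V), Q))) ≐ leaf(g(g(unit, succ(tup(d, b, Y2))), tup(Y2, N, succ(leaf(X))))).
Decompose succ/1: tup(P, S, X) ≐ tup(succ(3), succ(N), leaf(3)).
Decompose tup/3: P ≐ succ(3),  S ≐ succ(N),  X ≐ leaf(3).
Bind P := succ(3); no other remaining equation mentions P.
Bind S := succ(N); no other remaining equation mentions S.
Bind X := leaf(3); substituting into the remaining equation gives: leaf(g(g(Z, V), tup(succ(d), succ(V), Q))) ≐ leaf(g(g(unit, succ(tup(d, b, Y2))), tup(Y2, N, succ(leaf(leaf(3)))))). Substituting into the earlier binding gives R := leaf(leaf(3)).
Decompose leaf/1: g(g(Z, V), tup(succ(d), succ(V), Q)) ≐ g(g(unit, succ(tup(d, b, Y2))), tup(Y2, N, succ(leaf(leaf(3))))).
Decompose g/2: g(Z, V) ≐ g(unit, succ(tup(d, b, Y2))),  tup(succ(d), succ(V), Q) ≐ tup(Y2, N, succ(leaf(leaf(3)))).
Decompose g/2: Z ≐ unit,  V ≐ succ(tup(d, b, Y2)).
Bind Z := unit; no other remaining equation mentions Z.
Bind V := succ(tup(d, b, Y2)); substituting into the remaining equation gives: tup(succ(d), succ(succ(tup(d, b, Y2))), Q) ≐ tup(Y2, N, succ(leaf(leaf(3)))).
Decompose tup/3: succ(d) ≐ Y2,  succ(succ(tup(d, b, Y2))) ≐ N,  Q ≐ succ(leaf(leaf(3))).
Bind Y2 := succ(d); substituting into the one remaining equation that mentions Y2 gives: succ(succ(tup(d, b, succ(d)))) ≐ N. Substituting into the earlier binding gives V := succ(tup(d, b, succ(d))).
Bind N := succ(succ(tup(d, b, succ(d)))); no other remaining equation mentions N. Substituting into the earlier binding gives S := succ(succ(succ(tup(d, b, succ(d))))).
Bind Q := succ(leaf(leaf(3))).
No equations remain and no clash or occurs-check failure arose, so a unifier exists.

YES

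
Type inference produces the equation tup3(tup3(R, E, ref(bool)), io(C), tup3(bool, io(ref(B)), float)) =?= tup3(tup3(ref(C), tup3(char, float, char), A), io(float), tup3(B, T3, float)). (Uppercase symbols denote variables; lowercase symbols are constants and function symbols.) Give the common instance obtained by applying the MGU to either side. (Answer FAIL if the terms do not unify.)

Decompose tup3/3: tup3(R, E, ref(bool)) =?= tup3(ref(C), tup3(char, float, char), A),  io(C) =?= io(float),  tup3(bool, io(ref(B)), float) =?= tup3(B, T3, float).
Decompose tup3/3: R =?= ref(C),  E =?= tup3(char, float, char),  ref(bool) =?= A.
Bind R := ref(C); no other remaining equation mentions R.
Bind E := tup3(char, float, char); no other remaining equation mentions E.
Bind A := ref(bool); no other remaining equation mentions A.
Decompose io/1: C =?= float.
Bind C := float; no other remaining equation mentions C. Substituting into the earlier binding gives R := ref(float).
Decompose tup3/3: bool =?= B,  io(ref(B)) =?= T3,  float =?= float.
Bind B := bool; substituting into the one remaining equation that mentions B gives: io(ref(bool)) =?= T3.
Bind T3 := io(ref(bool)); no other remaining equation mentions T3.
Delete trivial equation float =?= float.
Applying the MGU to either side gives tup3(tup3(ref(float), tup3(char, float, char), ref(bool)), io(float), tup3(bool, io(ref(bool)), float)).

tup3(tup3(ref(float), tup3(char, float, char), ref(bool)), io(float), tup3(bool, io(ref(bool)), float))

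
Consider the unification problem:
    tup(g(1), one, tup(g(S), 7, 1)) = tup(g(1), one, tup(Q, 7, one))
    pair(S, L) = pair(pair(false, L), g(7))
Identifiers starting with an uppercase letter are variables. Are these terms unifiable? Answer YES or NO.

Decompose tup/3: g(1) = g(1),  one = one,  tup(g(S), 7, 1) = tup(Q, 7, one).
Delete trivial equation g(1) = g(1).
Delete trivial equation one = one.
Decompose tup/3: g(S) = Q,  7 = 7,  1 = one.
Bind Q := g(S); no other remaining equation mentions Q.
Delete trivial equation 7 = 7.
Clash: constants 1 and one differ; no unifier exists.

NO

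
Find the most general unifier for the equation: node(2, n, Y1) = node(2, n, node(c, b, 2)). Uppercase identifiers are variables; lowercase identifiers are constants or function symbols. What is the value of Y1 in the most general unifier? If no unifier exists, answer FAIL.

Decompose node/3: 2 = 2,  n = n,  Y1 = node(c, b, 2).
Delete trivial equation 2 = 2.
Delete trivial equation n = n.
Bind Y1 := node(c, b, 2).
MGU = { Y1 := node(c, b, 2) }, so Y1 := node(c, b, 2).

node(c, b, 2)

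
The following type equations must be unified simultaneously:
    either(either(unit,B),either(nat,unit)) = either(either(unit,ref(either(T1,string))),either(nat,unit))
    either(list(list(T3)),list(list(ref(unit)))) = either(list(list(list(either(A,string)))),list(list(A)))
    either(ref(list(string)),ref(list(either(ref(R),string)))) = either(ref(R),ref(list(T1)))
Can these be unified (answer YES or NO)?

Decompose either/2: either(unit,B) = either(unit,ref(either(T1,string))),  either(nat,unit) = either(nat,unit).
Decompose either/2: unit = unit,  B = ref(either(T1,string)).
Delete trivial equation unit = unit.
Bind B := ref(either(T1,string)); no other remaining equation mentions B.
Delete trivial equation either(nat,unit) = either(nat,unit).
Decompose either/2: list(list(T3)) = list(list(list(either(A,string)))),  list(list(ref(unit))) = list(list(A)).
Decompose list/1: list(T3) = list(list(either(A,string))).
Decompose list/1: T3 = list(either(A,string)).
Bind T3 := list(either(A,string)); no other remaining equation mentions T3.
Decompose list/1: list(ref(unit)) = list(A).
Decompose list/1: ref(unit) = A.
Bind A := ref(unit); no other remaining equation mentions A. Substituting into the earlier binding gives T3 := list(either(ref(unit),string)).
Decompose either/2: ref(list(string)) = ref(R),  ref(list(either(ref(R),string))) = ref(list(T1)).
Decompose ref/1: list(string) = R.
Bind R := list(string); substituting into the remaining equation gives: ref(list(either(ref(list(string)),string))) = ref(list(T1)).
Decompose ref/1: list(either(ref(list(string)),string)) = list(T1).
Decompose list/1: either(ref(list(string)),string) = T1.
Bind T1 := either(ref(list(string)),string). Substituting into the earlier binding gives B := ref(either(either(ref(list(string)),string),string)).
No equations remain and no clash or occurs-check failure arose, so a unifier exists.

YES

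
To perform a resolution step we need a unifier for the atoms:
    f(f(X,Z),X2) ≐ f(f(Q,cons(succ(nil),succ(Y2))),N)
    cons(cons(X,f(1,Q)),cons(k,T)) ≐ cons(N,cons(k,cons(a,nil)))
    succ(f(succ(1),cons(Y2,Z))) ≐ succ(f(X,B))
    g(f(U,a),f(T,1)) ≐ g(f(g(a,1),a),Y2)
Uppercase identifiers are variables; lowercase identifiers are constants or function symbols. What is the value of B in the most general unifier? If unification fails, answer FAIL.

Decompose f/2: f(X,Z) ≐ f(Q,cons(succ(nil),succ(Y2))),  X2 ≐ N.
Decompose f/2: X ≐ Q,  Z ≐ cons(succ(nil),succ(Y2)).
Bind X := Q; substituting into the 2 remaining equations that mention X gives: cons(cons(Q,f(1,Q)),cons(k,T)) ≐ cons(N,cons(k,cons(a,nil))),  succ(f(succ(1),cons(Y2,Z))) ≐ succ(f(Q,B)).
Bind Z := cons(succ(nil),succ(Y2)); substituting into the one remaining equation that mentions Z gives: succ(f(succ(1),cons(Y2,cons(succ(nil),succ(Y2))))) ≐ succ(f(Q,B)).
Bind X2 := N; no other remaining equation mentions X2.
Decompose cons/2: cons(Q,f(1,Q)) ≐ N,  cons(k,T) ≐ cons(k,cons(a,nil)).
Bind N := cons(Q,f(1,Q)); no other remaining equation mentions N. Substituting into the earlier binding gives X2 := cons(Q,f(1,Q)).
Decompose cons/2: k ≐ k,  T ≐ cons(a,nil).
Delete trivial equation k ≐ k.
Bind T := cons(a,nil); substituting into the one remaining equation that mentions T gives: g(f(U,a),f(cons(a,nil),1)) ≐ g(f(g(a,1),a),Y2).
Decompose succ/1: f(succ(1),cons(Y2,cons(succ(nil),succ(Y2)))) ≐ f(Q,B).
Decompose f/2: succ(1) ≐ Q,  cons(Y2,cons(succ(nil),succ(Y2))) ≐ B.
Bind Q := succ(1); no other remaining equation mentions Q. Substituting into the earlier bindings gives X := succ(1), X2 := cons(succ(1),f(1,succ(1))), N := cons(succ(1),f(1,succ(1))).
Bind B := cons(Y2,cons(succ(nil),succ(Y2))); no other remaining equation mentions B.
Decompose g/2: f(U,a) ≐ f(g(a,1),a),  f(cons(a,nil),1) ≐ Y2.
Decompose f/2: U ≐ g(a,1),  a ≐ a.
Bind U := g(a,1); no other remaining equation mentions U.
Delete trivial equation a ≐ a.
Bind Y2 := f(cons(a,nil),1). Substituting into the earlier bindings gives Z := cons(succ(nil),succ(f(cons(a,nil),1))), B := cons(f(cons(a,nil),1),cons(succ(nil),succ(f(cons(a,nil),1)))).
MGU = { X -> succ(1), Z -> cons(succ(nil),succ(f(cons(a,nil),1))), X2 -> cons(succ(1),f(1,succ(1))), N -> cons(succ(1),f(1,succ(1))), T -> cons(a,nil), Q -> succ(1), B -> cons(f(cons(a,nil),1),cons(succ(nil),succ(f(cons(a,nil),1)))), U -> g(a,1), Y2 -> f(cons(a,nil),1) }, so B -> cons(f(cons(a,nil),1),cons(succ(nil),succ(f(cons(a,nil),1)))).

cons(f(cons(a,nil),1),cons(succ(nil),succ(f(cons(a,nil),1))))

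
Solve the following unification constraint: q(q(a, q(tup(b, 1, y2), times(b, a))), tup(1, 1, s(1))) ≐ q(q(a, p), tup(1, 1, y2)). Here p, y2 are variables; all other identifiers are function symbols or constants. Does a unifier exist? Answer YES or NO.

YES

Decompose q/2: q(a, q(tup(b, 1, y2), times(b, a))) ≐ q(a, p),  tup(1, 1, s(1)) ≐ tup(1, 1, y2).
Decompose q/2: a ≐ a,  q(tup(b, 1, y2), times(b, a)) ≐ p.
Delete trivial equation a ≐ a.
Bind p := q(tup(b, 1, y2), times(b, a)); no other remaining equation mentions p.
Decompose tup/3: 1 ≐ 1,  1 ≐ 1,  s(1) ≐ y2.
Delete trivial equation 1 ≐ 1.
Delete trivial equation 1 ≐ 1.
Bind y2 := s(1). Substituting into the earlier binding gives p := q(tup(b, 1, s(1)), times(b, a)).
No equations remain and no clash or occurs-check failure arose, so a unifier exists.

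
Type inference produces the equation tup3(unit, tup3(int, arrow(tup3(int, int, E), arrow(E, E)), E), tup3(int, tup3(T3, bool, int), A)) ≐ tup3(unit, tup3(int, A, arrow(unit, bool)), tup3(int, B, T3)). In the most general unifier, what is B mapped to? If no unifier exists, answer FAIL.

Decompose tup3/3: unit ≐ unit,  tup3(int, arrow(tup3(int, int, E), arrow(E, E)), E) ≐ tup3(int, A, arrow(unit, bool)),  tup3(int, tup3(T3, bool, int), A) ≐ tup3(int, B, T3).
Delete trivial equation unit ≐ unit.
Decompose tup3/3: int ≐ int,  arrow(tup3(int, int, E), arrow(E, E)) ≐ A,  E ≐ arrow(unit, bool).
Delete trivial equation int ≐ int.
Bind A := arrow(tup3(int, int, E), arrow(E, E)); substituting into the one remaining equation that mentions A gives: tup3(int, tup3(T3, bool, int), arrow(tup3(int, int, E), arrow(E, E))) ≐ tup3(int, B, T3).
Bind E := arrow(unit, bool); substituting into the remaining equation gives: tup3(int, tup3(T3, bool, int), arrow(tup3(int, int, arrow(unit, bool)), arrow(arrow(unit, bool), arrow(unit, bool)))) ≐ tup3(int, B, T3). Substituting into the earlier binding gives A := arrow(tup3(int, int, arrow(unit, bool)), arrow(arrow(unit, bool), arrow(unit, bool))).
Decompose tup3/3: int ≐ int,  tup3(T3, bool, int) ≐ B,  arrow(tup3(int, int, arrow(unit, bool)), arrow(arrow(unit, bool), arrow(unit, bool))) ≐ T3.
Delete trivial equation int ≐ int.
Bind B := tup3(T3, bool, int); no other remaining equation mentions B.
Bind T3 := arrow(tup3(int, int, arrow(unit, bool)), arrow(arrow(unit, bool), arrow(unit, bool))). Substituting into the earlier binding gives B := tup3(arrow(tup3(int, int, arrow(unit, bool)), arrow(arrow(unit, bool), arrow(unit, bool))), bool, int).
MGU = { A ↦ arrow(tup3(int, int, arrow(unit, bool)), arrow(arrow(unit, bool), arrow(unit, bool))), E ↦ arrow(unit, bool), B ↦ tup3(arrow(tup3(int, int, arrow(unit, bool)), arrow(arrow(unit, bool), arrow(unit, bool))), bool, int), T3 ↦ arrow(tup3(int, int, arrow(unit, bool)), arrow(arrow(unit, bool), arrow(unit, bool))) }, so B ↦ tup3(arrow(tup3(int, int, arrow(unit, bool)), arrow(arrow(unit, bool), arrow(unit, bool))), bool, int).

tup3(arrow(tup3(int, int, arrow(unit, bool)), arrow(arrow(unit, bool), arrow(unit, bool))), bool, int)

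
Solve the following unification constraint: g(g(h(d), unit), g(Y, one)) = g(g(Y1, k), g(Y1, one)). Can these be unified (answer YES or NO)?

NO

Decompose g/2: g(h(d), unit) = g(Y1, k),  g(Y, one) = g(Y1, one).
Decompose g/2: h(d) = Y1,  unit = k.
Bind Y1 := h(d); substituting into the one remaining equation that mentions Y1 gives: g(Y, one) = g(h(d), one).
Clash: constants unit and k differ; no unifier exists.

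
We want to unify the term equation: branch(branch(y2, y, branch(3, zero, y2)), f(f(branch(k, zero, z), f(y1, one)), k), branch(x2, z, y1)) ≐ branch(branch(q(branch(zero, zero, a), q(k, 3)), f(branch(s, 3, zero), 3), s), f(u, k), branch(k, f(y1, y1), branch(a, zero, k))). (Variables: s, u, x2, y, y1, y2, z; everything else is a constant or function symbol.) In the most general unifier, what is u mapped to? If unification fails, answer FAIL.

f(branch(k, zero, f(branch(a, zero, k), branch(a, zero, k))), f(branch(a, zero, k), one))

Decompose branch/3: branch(y2, y, branch(3, zero, y2)) ≐ branch(q(branch(zero, zero, a), q(k, 3)), f(branch(s, 3, zero), 3), s),  f(f(branch(k, zero, z), f(y1, one)), k) ≐ f(u, k),  branch(x2, z, y1) ≐ branch(k, f(y1, y1), branch(a, zero, k)).
Decompose branch/3: y2 ≐ q(branch(zero, zero, a), q(k, 3)),  y ≐ f(branch(s, 3, zero), 3),  branch(3, zero, y2) ≐ s.
Bind y2 := q(branch(zero, zero, a), q(k, 3)); substituting into the one remaining equation that mentions y2 gives: branch(3, zero, q(branch(zero, zero, a), q(k, 3))) ≐ s.
Bind y := f(branch(s, 3, zero), 3); no other remaining equation mentions y.
Bind s := branch(3, zero, q(branch(zero, zero, a), q(k, 3))); no other remaining equation mentions s. Substituting into the earlier binding gives y := f(branch(branch(3, zero, q(branch(zero, zero, a), q(k, 3))), 3, zero), 3).
Decompose f/2: f(branch(k, zero, z), f(y1, one)) ≐ u,  k ≐ k.
Bind u := f(branch(k, zero, z), f(y1, one)); no other remaining equation mentions u.
Delete trivial equation k ≐ k.
Decompose branch/3: x2 ≐ k,  z ≐ f(y1, y1),  y1 ≐ branch(a, zero, k).
Bind x2 := k; no other remaining equation mentions x2.
Bind z := f(y1, y1); no other remaining equation mentions z. Substituting into the earlier binding gives u := f(branch(k, zero, f(y1, y1)), f(y1, one)).
Bind y1 := branch(a, zero, k). Substituting into the earlier bindings gives u := f(branch(k, zero, f(branch(a, zero, k), branch(a, zero, k))), f(branch(a, zero, k), one)), z := f(branch(a, zero, k), branch(a, zero, k)).
MGU = { y2 -> q(branch(zero, zero, a), q(k, 3)), y -> f(branch(branch(3, zero, q(branch(zero, zero, a), q(k, 3))), 3, zero), 3), s -> branch(3, zero, q(branch(zero, zero, a), q(k, 3))), u -> f(branch(k, zero, f(branch(a, zero, k), branch(a, zero, k))), f(branch(a, zero, k), one)), x2 -> k, z -> f(branch(a, zero, k), branch(a, zero, k)), y1 -> branch(a, zero, k) }, so u -> f(branch(k, zero, f(branch(a, zero, k), branch(a, zero, k))), f(branch(a, zero, k), one)).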